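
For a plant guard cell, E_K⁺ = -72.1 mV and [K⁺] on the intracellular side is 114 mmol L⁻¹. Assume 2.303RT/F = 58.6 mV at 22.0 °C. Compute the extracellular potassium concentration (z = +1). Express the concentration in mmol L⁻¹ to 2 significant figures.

6.7 mmol L⁻¹

Nernst: E = (58.6/1) · log₁₀([out]/[in]), so log₁₀([out]/[in]) = -72.1 × 1 / 58.6 = -1.2304.
[out]/[in] = 10^(-1.2304) = 0.05883.
[out] = 0.05883 × 114 = 6.707 mmol L⁻¹.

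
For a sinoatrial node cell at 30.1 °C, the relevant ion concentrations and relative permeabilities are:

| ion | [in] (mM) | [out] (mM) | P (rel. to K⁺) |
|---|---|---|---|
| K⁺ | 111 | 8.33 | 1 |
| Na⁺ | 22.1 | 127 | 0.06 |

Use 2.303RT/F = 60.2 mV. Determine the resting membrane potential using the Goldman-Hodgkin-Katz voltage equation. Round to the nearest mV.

-51 mV

Vm = 60.2 · log₁₀[(Σ P·[cation]ₒ + Σ P·[anion]ᵢ) / (Σ P·[cation]ᵢ + Σ P·[anion]ₒ)]
Numerator = 1×8.33 + 0.06×127 = 15.95
Denominator = 1×111 + 0.06×22.1 = 112.3
Vm = 60.2 · log₁₀(0.142) = 60.2 × (-0.8477) = -51.03 mV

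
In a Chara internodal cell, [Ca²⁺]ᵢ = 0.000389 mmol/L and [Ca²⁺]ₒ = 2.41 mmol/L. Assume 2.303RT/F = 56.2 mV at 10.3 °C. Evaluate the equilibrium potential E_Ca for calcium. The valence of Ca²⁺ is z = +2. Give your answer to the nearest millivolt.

E = (56.2/z) · log₁₀([Ca²⁺]_out/[Ca²⁺]_in) with z = +2.
= (56.2/2) · log₁₀(2.41/0.000389) = 28.10 · log₁₀(6195)
= 28.10 · (3.7921) = 106.56 mV

107 mV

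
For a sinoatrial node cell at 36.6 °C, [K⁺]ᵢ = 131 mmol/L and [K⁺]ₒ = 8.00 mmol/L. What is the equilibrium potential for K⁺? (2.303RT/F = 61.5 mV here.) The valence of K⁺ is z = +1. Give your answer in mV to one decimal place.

E = (61.5/z) · log₁₀([K⁺]_out/[K⁺]_in) with z = +1.
= (61.5/1) · log₁₀(8.00/131) = 61.50 · log₁₀(0.06107)
= 61.50 · (-1.2142) = -74.67 mV

-74.7 mV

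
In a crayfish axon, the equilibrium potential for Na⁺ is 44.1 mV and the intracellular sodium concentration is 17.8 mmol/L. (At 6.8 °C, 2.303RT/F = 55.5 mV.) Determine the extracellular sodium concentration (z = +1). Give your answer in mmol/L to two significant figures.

Nernst: E = (55.5/1) · log₁₀([out]/[in]), so log₁₀([out]/[in]) = 44.1 × 1 / 55.5 = 0.7946.
[out]/[in] = 10^(0.7946) = 6.232.
[out] = 6.232 × 17.8 = 110.9 mmol/L.

110 mmol/L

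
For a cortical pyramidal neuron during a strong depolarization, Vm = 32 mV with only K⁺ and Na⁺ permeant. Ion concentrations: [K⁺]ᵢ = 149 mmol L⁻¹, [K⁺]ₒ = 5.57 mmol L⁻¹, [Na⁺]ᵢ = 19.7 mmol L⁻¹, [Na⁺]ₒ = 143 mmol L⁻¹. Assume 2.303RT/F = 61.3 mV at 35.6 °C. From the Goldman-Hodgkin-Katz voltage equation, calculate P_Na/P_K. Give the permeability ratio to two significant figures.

Let α = P_Na/P_K. GHK: Vm = 61.3·log₁₀[(Kₒ + α·Naₒ)/(Kᵢ + α·Naᵢ)].
10^(Vm/61.3) = 10^(32.0/61.3) = 3.3268
So 3.3268·(Kᵢ + α·Naᵢ) = Kₒ + α·Naₒ → α = (3.3268·149.0 − 5.57) / (143.0 − 3.3268·19.7)
α = (495.7 − 5.57) / (143.0 − 65.54) = 490.1/77.46 = 6.327

6.3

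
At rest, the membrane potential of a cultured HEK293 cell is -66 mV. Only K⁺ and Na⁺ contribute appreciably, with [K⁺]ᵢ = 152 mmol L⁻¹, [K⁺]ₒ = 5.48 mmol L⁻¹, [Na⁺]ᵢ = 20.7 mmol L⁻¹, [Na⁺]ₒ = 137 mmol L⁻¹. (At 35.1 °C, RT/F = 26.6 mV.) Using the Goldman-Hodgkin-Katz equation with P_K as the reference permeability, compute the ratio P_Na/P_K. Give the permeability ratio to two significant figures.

0.053

Let α = P_Na/P_K. GHK: Vm = 26.6·ln[(Kₒ + α·Naₒ)/(Kᵢ + α·Naᵢ)].
e^(Vm/26.6) = e^(-66.0/26.6) = 0.083643
So 0.083643·(Kᵢ + α·Naᵢ) = Kₒ + α·Naₒ → α = (0.083643·152.0 − 5.48) / (137.0 − 0.083643·20.7)
α = (12.71 − 5.48) / (137.0 − 1.731) = 7.234/135.3 = 0.05348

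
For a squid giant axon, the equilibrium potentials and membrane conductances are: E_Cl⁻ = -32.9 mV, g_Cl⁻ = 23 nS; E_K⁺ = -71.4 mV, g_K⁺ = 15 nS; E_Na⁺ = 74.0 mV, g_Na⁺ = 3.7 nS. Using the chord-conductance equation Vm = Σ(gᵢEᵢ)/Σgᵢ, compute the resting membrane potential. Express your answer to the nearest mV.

Σ gᵢEᵢ = 23·(-32.9) + 15·(-71.4) + 3.7·(74.0) = -1553.90
Σ gᵢ = 23 + 15 + 3.7 = 41.7
Vm = -1553.90 / 41.7 = -37.26 mV

-37 mV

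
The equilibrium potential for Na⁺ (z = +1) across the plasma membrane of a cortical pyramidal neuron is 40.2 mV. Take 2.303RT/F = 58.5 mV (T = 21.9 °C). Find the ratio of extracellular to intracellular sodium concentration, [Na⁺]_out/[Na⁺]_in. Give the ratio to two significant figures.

log₁₀([out]/[in]) = E·z/(58.5) = 40.2 × 1 / 58.5 = 0.6872
[out]/[in] = 10^(0.6872) = 4.866

4.9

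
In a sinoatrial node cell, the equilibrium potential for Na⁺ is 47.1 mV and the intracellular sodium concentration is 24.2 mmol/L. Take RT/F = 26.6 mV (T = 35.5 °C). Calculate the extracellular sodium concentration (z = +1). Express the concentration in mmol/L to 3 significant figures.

Nernst: E = (26.6/1) · ln([out]/[in]), so ln([out]/[in]) = 47.1 × 1 / 26.6 = 1.7707.
[out]/[in] = e^(1.7707) = 5.875.
[out] = 5.875 × 24.2 = 142.2 mmol/L.

142 mmol/L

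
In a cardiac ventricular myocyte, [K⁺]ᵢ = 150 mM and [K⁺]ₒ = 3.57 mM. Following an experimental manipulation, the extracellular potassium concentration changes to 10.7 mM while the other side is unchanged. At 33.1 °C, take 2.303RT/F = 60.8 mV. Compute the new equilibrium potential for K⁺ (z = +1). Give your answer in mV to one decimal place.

-69.7 mV

After the shift: [K⁺]_out = 10.7, [K⁺]_in = 150 mM.
E_new = (60.8/1)·log₁₀(10.7/150) = 60.80 · (-1.1467) = -69.72 mV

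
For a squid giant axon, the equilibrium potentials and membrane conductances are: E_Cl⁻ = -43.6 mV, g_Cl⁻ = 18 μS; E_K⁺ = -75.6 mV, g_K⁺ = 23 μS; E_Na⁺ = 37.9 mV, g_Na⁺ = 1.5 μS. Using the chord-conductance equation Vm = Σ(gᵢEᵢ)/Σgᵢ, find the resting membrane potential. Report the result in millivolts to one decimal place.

-58.0 mV

Σ gᵢEᵢ = 18·(-43.6) + 23·(-75.6) + 1.5·(37.9) = -2466.75
Σ gᵢ = 18 + 23 + 1.5 = 42.5
Vm = -2466.75 / 42.5 = -58.04 mV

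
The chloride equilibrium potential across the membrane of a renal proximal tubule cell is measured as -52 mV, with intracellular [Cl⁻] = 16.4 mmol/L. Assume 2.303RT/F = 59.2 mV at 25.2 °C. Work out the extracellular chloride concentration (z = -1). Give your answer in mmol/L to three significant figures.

124 mmol/L

Nernst: E = (59.2/-1) · log₁₀([out]/[in]), so log₁₀([out]/[in]) = -52.0 × -1 / 59.2 = 0.8784.
[out]/[in] = 10^(0.8784) = 7.558.
[out] = 7.558 × 16.4 = 123.9 mmol/L.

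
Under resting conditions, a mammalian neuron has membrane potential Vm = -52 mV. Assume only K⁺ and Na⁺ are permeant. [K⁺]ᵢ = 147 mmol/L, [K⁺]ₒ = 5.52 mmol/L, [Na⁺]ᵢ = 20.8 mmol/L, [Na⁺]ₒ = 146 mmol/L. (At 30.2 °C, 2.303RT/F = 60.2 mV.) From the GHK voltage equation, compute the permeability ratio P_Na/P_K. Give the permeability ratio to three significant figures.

Let α = P_Na/P_K. GHK: Vm = 60.2·log₁₀[(Kₒ + α·Naₒ)/(Kᵢ + α·Naᵢ)].
10^(Vm/60.2) = 10^(-52.0/60.2) = 0.13684
So 0.13684·(Kᵢ + α·Naᵢ) = Kₒ + α·Naₒ → α = (0.13684·147.0 − 5.52) / (146.0 − 0.13684·20.8)
α = (20.12 − 5.52) / (146.0 − 2.846) = 14.6/143.2 = 0.102

0.102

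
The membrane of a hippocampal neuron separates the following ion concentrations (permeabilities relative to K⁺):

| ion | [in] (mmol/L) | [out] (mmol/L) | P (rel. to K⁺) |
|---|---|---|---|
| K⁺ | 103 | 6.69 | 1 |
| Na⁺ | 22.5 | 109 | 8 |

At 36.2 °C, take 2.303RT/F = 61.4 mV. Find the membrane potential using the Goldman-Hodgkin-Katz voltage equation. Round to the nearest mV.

Vm = 61.4 · log₁₀[(Σ P·[cation]ₒ + Σ P·[anion]ᵢ) / (Σ P·[cation]ᵢ + Σ P·[anion]ₒ)]
Numerator = 1×6.69 + 8×109 = 878.7
Denominator = 1×103 + 8×22.5 = 283
Vm = 61.4 · log₁₀(3.1049) = 61.4 × (0.4920) = 30.21 mV

30 mV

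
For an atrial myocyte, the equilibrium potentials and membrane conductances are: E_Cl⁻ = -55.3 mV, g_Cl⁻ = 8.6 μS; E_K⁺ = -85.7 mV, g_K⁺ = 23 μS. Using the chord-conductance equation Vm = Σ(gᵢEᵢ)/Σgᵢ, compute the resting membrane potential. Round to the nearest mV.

Σ gᵢEᵢ = 8.6·(-55.3) + 23·(-85.7) = -2446.68
Σ gᵢ = 8.6 + 23 = 31.6
Vm = -2446.68 / 31.6 = -77.43 mV

-77 mV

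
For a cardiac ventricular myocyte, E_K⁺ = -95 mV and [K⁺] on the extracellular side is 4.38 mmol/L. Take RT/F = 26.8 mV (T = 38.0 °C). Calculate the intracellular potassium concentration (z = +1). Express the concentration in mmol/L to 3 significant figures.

152 mmol/L

Nernst: E = (26.8/1) · ln([out]/[in]), so ln([out]/[in]) = -95.0 × 1 / 26.8 = -3.5448.
[out]/[in] = e^(-3.5448) = 0.02888.
[in] = 4.38 / 0.02888 = 151.7 mmol/L.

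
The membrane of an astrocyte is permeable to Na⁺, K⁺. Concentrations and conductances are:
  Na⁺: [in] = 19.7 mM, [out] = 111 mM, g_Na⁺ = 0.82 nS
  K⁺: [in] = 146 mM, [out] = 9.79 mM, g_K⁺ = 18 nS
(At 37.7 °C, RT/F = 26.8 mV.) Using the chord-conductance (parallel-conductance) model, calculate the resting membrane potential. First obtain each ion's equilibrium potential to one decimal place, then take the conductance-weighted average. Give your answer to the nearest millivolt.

E_Na⁺ = (26.8/1)·ln(111/19.7) = 46.3 mV
E_K⁺ = (26.8/1)·ln(9.79/146) = -72.4 mV
Vm = (Σ gᵢEᵢ)/(Σ gᵢ) = (0.82·46.3 + 18·-72.4) / (0.82 + 18)
= -1265.23 / 18.82 = -67.23 mV

-67 mV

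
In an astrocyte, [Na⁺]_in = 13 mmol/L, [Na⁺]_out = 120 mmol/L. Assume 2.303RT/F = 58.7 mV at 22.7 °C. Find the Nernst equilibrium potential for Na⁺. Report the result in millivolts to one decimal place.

E = (58.7/z) · log₁₀([Na⁺]_out/[Na⁺]_in) with z = +1.
= (58.7/1) · log₁₀(120/13) = 58.70 · log₁₀(9.231)
= 58.70 · (0.9652) = 56.66 mV

56.7 mV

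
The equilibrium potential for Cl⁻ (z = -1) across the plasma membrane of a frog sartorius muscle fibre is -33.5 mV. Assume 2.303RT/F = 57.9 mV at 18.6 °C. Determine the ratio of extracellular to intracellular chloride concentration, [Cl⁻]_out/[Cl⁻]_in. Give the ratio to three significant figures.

log₁₀([out]/[in]) = E·z/(57.9) = -33.5 × -1 / 57.9 = 0.5786
[out]/[in] = 10^(0.5786) = 3.79

3.79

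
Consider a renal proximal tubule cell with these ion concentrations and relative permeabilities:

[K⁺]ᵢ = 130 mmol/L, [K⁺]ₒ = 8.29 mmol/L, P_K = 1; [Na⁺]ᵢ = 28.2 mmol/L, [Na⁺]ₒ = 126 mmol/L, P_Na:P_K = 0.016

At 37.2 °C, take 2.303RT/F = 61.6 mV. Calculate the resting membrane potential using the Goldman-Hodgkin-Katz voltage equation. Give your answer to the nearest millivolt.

Vm = 61.6 · log₁₀[(Σ P·[cation]ₒ + Σ P·[anion]ᵢ) / (Σ P·[cation]ᵢ + Σ P·[anion]ₒ)]
Numerator = 1×8.29 + 0.016×126 = 10.31
Denominator = 1×130 + 0.016×28.2 = 130.5
Vm = 61.6 · log₁₀(0.079003) = 61.6 × (-1.1024) = -67.91 mV

-68 mV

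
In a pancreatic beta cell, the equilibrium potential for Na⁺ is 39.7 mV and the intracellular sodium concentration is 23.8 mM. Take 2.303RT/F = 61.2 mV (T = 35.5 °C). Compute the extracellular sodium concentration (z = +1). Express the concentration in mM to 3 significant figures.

Nernst: E = (61.2/1) · log₁₀([out]/[in]), so log₁₀([out]/[in]) = 39.7 × 1 / 61.2 = 0.6487.
[out]/[in] = 10^(0.6487) = 4.453.
[out] = 4.453 × 23.8 = 106 mM.

106 mM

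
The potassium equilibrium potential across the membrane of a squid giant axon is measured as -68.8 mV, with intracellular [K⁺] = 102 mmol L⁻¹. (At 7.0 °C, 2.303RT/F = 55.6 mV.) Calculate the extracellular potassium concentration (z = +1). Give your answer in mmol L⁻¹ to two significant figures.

Nernst: E = (55.6/1) · log₁₀([out]/[in]), so log₁₀([out]/[in]) = -68.8 × 1 / 55.6 = -1.2374.
[out]/[in] = 10^(-1.2374) = 0.05789.
[out] = 0.05789 × 102 = 5.905 mmol L⁻¹.

5.9 mmol L⁻¹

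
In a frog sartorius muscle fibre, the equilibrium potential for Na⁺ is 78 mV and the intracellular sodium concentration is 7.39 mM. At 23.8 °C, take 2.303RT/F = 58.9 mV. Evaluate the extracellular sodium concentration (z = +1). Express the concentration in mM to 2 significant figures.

160 mM

Nernst: E = (58.9/1) · log₁₀([out]/[in]), so log₁₀([out]/[in]) = 78.0 × 1 / 58.9 = 1.3243.
[out]/[in] = 10^(1.3243) = 21.1.
[out] = 21.1 × 7.39 = 155.9 mM.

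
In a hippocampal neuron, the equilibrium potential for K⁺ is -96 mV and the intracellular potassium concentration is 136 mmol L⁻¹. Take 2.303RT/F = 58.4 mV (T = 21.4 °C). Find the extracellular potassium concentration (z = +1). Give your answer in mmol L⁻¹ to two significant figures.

3.1 mmol L⁻¹

Nernst: E = (58.4/1) · log₁₀([out]/[in]), so log₁₀([out]/[in]) = -96.0 × 1 / 58.4 = -1.6438.
[out]/[in] = 10^(-1.6438) = 0.02271.
[out] = 0.02271 × 136 = 3.088 mmol L⁻¹.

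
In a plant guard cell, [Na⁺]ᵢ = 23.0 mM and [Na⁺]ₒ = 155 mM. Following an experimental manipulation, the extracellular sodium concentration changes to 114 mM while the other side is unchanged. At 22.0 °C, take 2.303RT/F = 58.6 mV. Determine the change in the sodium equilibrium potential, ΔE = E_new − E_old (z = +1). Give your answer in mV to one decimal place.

E_old = (58.6/1)·log₁₀(155/23.0) = 48.56 mV
E_new = (58.6/1)·log₁₀(114/23.0) = 40.74 mV
ΔE = 40.74 − (48.56) = -7.82 mV

-7.8 mV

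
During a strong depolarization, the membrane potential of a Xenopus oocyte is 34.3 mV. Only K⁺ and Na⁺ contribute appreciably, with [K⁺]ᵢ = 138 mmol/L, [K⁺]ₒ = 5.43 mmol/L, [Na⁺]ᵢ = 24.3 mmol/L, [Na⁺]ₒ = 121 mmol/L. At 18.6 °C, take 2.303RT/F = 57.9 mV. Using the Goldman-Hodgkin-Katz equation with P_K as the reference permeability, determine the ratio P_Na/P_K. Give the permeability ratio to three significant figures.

20.6

Let α = P_Na/P_K. GHK: Vm = 57.9·log₁₀[(Kₒ + α·Naₒ)/(Kᵢ + α·Naᵢ)].
10^(Vm/57.9) = 10^(34.3/57.9) = 3.912
So 3.912·(Kᵢ + α·Naᵢ) = Kₒ + α·Naₒ → α = (3.912·138.0 − 5.43) / (121.0 − 3.912·24.3)
α = (539.9 − 5.43) / (121.0 − 95.06) = 534.4/25.94 = 20.6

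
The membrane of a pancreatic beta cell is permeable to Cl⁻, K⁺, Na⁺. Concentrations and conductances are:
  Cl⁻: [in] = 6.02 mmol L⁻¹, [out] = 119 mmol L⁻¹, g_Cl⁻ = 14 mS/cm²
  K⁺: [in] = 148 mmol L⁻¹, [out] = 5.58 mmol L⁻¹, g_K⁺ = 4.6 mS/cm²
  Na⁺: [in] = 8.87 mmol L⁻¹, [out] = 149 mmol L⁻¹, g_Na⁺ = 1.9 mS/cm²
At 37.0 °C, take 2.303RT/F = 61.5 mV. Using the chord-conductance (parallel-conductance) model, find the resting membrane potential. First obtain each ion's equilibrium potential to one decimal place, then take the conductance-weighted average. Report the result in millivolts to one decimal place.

-67.1 mV

E_Cl⁻ = (61.5/-1)·log₁₀(119/6.02) = -79.7 mV
E_K⁺ = (61.5/1)·log₁₀(5.58/148) = -87.6 mV
E_Na⁺ = (61.5/1)·log₁₀(149/8.87) = 75.4 mV
Vm = (Σ gᵢEᵢ)/(Σ gᵢ) = (14·-79.7 + 4.6·-87.6 + 1.9·75.4) / (14 + 4.6 + 1.9)
= -1375.50 / 20.5 = -67.10 mV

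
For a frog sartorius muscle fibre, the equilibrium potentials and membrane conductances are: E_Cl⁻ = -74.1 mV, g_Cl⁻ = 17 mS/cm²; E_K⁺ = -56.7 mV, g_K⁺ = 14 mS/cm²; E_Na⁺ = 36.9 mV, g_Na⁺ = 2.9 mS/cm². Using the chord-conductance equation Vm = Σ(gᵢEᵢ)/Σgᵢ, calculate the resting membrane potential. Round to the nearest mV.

Σ gᵢEᵢ = 17·(-74.1) + 14·(-56.7) + 2.9·(36.9) = -1946.49
Σ gᵢ = 17 + 14 + 2.9 = 33.9
Vm = -1946.49 / 33.9 = -57.42 mV

-57 mV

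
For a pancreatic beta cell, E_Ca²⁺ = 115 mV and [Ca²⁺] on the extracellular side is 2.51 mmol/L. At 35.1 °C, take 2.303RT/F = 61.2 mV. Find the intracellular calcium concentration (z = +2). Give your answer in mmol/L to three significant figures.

0.000438 mmol/L

Nernst: E = (61.2/2) · log₁₀([out]/[in]), so log₁₀([out]/[in]) = 115.0 × 2 / 61.2 = 3.7582.
[out]/[in] = 10^(3.7582) = 5730.
[in] = 2.51 / 5730 = 0.000438 mmol/L.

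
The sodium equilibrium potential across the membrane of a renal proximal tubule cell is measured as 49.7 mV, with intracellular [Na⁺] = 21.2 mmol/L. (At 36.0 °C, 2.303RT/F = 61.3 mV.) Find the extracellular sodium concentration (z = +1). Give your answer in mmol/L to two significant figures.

Nernst: E = (61.3/1) · log₁₀([out]/[in]), so log₁₀([out]/[in]) = 49.7 × 1 / 61.3 = 0.8108.
[out]/[in] = 10^(0.8108) = 6.468.
[out] = 6.468 × 21.2 = 137.1 mmol/L.

140 mmol/L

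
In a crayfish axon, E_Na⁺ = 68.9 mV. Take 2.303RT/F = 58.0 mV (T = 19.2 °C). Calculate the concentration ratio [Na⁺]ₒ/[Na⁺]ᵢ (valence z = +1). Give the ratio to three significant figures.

15.4

log₁₀([out]/[in]) = E·z/(58.0) = 68.9 × 1 / 58.0 = 1.1879
[out]/[in] = 10^(1.1879) = 15.41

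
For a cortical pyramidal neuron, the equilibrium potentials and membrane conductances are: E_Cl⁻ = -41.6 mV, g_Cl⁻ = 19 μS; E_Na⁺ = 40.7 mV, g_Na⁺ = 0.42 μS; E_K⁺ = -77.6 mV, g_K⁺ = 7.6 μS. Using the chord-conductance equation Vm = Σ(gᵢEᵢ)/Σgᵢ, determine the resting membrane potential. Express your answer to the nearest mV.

Σ gᵢEᵢ = 19·(-41.6) + 0.42·(40.7) + 7.6·(-77.6) = -1363.07
Σ gᵢ = 19 + 0.42 + 7.6 = 27.02
Vm = -1363.07 / 27.02 = -50.45 mV

-50 mV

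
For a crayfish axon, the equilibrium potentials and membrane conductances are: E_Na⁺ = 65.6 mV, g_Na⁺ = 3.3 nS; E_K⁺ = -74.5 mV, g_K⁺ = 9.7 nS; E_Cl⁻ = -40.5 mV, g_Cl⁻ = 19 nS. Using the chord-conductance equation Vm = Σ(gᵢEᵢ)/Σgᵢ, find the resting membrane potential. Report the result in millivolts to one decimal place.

-39.9 mV

Σ gᵢEᵢ = 3.3·(65.6) + 9.7·(-74.5) + 19·(-40.5) = -1275.67
Σ gᵢ = 3.3 + 9.7 + 19 = 32
Vm = -1275.67 / 32 = -39.86 mV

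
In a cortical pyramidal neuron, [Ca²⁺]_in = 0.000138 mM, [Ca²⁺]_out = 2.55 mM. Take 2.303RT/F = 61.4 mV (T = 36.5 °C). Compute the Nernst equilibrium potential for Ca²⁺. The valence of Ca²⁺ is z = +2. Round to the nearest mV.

E = (61.4/z) · log₁₀([Ca²⁺]_out/[Ca²⁺]_in) with z = +2.
= (61.4/2) · log₁₀(2.55/0.000138) = 30.70 · log₁₀(1.848e+04)
= 30.70 · (4.2667) = 130.99 mV

131 mV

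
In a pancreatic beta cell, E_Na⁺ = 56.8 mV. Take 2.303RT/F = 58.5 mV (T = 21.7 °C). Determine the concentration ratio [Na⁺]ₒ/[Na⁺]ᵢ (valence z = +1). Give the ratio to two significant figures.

log₁₀([out]/[in]) = E·z/(58.5) = 56.8 × 1 / 58.5 = 0.9709
[out]/[in] = 10^(0.9709) = 9.353

9.4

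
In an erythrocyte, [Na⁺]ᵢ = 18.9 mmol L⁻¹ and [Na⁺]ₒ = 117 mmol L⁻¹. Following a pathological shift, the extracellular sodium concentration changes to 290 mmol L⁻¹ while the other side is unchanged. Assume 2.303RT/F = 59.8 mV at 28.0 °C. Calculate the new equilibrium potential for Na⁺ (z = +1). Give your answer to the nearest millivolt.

71 mV

After the shift: [Na⁺]_out = 290, [Na⁺]_in = 18.9 mmol L⁻¹.
E_new = (59.8/1)·log₁₀(290/18.9) = 59.80 · (1.1859) = 70.92 mV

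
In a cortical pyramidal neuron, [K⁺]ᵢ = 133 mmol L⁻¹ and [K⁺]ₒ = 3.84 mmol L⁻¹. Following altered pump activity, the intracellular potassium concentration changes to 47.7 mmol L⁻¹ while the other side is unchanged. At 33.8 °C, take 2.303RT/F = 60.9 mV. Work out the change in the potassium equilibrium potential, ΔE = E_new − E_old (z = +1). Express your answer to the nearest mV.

E_old = (60.9/1)·log₁₀(3.84/133) = -93.76 mV
E_new = (60.9/1)·log₁₀(3.84/47.7) = -66.64 mV
ΔE = -66.64 − (-93.76) = 27.12 mV

27 mV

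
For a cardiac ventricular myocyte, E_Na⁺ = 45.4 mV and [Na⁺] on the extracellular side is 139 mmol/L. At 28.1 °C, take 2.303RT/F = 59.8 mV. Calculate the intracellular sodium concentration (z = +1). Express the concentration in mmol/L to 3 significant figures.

Nernst: E = (59.8/1) · log₁₀([out]/[in]), so log₁₀([out]/[in]) = 45.4 × 1 / 59.8 = 0.7592.
[out]/[in] = 10^(0.7592) = 5.744.
[in] = 139 / 5.744 = 24.2 mmol/L.

24.2 mmol/L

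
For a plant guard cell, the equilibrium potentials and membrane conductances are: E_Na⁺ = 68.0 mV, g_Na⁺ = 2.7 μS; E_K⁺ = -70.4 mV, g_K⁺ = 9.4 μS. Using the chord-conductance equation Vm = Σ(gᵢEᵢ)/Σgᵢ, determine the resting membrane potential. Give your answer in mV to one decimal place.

Σ gᵢEᵢ = 2.7·(68.0) + 9.4·(-70.4) = -478.16
Σ gᵢ = 2.7 + 9.4 = 12.1
Vm = -478.16 / 12.1 = -39.52 mV

-39.5 mV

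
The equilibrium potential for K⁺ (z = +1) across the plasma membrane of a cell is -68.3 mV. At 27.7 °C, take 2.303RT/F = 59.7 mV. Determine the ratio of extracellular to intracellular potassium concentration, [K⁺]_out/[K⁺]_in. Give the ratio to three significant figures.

0.0718

log₁₀([out]/[in]) = E·z/(59.7) = -68.3 × 1 / 59.7 = -1.1441
[out]/[in] = 10^(-1.1441) = 0.07177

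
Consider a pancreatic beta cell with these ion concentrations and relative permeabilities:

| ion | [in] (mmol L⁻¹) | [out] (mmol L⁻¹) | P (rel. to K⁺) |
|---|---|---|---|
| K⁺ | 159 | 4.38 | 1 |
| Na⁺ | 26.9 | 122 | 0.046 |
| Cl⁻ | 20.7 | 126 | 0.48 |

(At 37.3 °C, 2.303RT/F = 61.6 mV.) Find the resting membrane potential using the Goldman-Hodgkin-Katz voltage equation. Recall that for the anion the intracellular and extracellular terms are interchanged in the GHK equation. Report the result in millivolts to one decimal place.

-64.3 mV

Vm = 61.6 · log₁₀[(Σ P·[cation]ₒ + Σ P·[anion]ᵢ) / (Σ P·[cation]ᵢ + Σ P·[anion]ₒ)]
Numerator = 1×4.38 + 0.046×122 + 0.48×20.7 = 19.93
Denominator = 1×159 + 0.046×26.9 + 0.48×126 = 220.7
Vm = 61.6 · log₁₀(0.090287) = 61.6 × (-1.0444) = -64.33 mV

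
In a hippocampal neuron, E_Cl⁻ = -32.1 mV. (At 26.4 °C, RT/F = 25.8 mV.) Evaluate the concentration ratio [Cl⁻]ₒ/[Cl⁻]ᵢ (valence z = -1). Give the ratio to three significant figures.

ln([out]/[in]) = E·z/(25.8) = -32.1 × -1 / 25.8 = 1.2442
[out]/[in] = e^(1.2442) = 3.47

3.47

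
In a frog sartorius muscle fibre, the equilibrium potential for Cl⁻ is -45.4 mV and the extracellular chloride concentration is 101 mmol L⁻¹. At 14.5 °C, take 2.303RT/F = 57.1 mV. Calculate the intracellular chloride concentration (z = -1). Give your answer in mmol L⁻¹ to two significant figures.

16 mmol L⁻¹

Nernst: E = (57.1/-1) · log₁₀([out]/[in]), so log₁₀([out]/[in]) = -45.4 × -1 / 57.1 = 0.7951.
[out]/[in] = 10^(0.7951) = 6.239.
[in] = 101 / 6.239 = 16.19 mmol L⁻¹.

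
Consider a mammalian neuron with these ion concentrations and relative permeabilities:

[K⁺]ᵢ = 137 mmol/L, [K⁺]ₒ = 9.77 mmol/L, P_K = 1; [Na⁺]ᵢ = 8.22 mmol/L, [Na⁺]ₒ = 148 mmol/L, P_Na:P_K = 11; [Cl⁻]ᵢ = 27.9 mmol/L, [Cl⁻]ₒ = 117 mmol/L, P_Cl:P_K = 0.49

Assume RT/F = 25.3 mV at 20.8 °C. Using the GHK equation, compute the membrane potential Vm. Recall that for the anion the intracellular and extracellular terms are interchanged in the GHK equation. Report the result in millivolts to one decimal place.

Vm = 25.3 · ln[(Σ P·[cation]ₒ + Σ P·[anion]ᵢ) / (Σ P·[cation]ᵢ + Σ P·[anion]ₒ)]
Numerator = 1×9.77 + 11×148 + 0.49×27.9 = 1651
Denominator = 1×137 + 11×8.22 + 0.49×117 = 284.8
Vm = 25.3 · ln(5.7996) = 25.3 × (1.7578) = 44.47 mV

44.5 mV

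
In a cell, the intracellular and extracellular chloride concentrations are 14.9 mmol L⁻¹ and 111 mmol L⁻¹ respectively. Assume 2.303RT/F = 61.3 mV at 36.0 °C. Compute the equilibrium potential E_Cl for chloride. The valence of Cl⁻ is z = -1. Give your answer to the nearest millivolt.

E = (61.3/z) · log₁₀([Cl⁻]_out/[Cl⁻]_in) with z = -1.
For an anion, dividing by z = -1 reverses the sign.
= (61.3/-1) · log₁₀(111/14.9) = -61.30 · log₁₀(7.45)
= -61.30 · (0.8721) = -53.46 mV

-53 mV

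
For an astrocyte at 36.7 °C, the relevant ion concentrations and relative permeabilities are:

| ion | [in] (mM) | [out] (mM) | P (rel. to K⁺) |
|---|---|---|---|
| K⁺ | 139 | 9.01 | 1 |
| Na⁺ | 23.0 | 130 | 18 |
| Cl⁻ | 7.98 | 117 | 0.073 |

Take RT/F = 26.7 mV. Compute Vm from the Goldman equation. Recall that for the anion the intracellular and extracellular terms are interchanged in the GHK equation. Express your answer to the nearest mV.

38 mV

Vm = 26.7 · ln[(Σ P·[cation]ₒ + Σ P·[anion]ᵢ) / (Σ P·[cation]ᵢ + Σ P·[anion]ₒ)]
Numerator = 1×9.01 + 18×130 + 0.073×7.98 = 2350
Denominator = 1×139 + 18×23.0 + 0.073×117 = 561.5
Vm = 26.7 · ln(4.1842) = 26.7 × (1.4313) = 38.22 mV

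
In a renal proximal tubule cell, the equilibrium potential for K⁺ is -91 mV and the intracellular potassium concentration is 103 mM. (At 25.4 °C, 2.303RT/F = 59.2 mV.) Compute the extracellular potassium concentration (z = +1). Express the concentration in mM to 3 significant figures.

Nernst: E = (59.2/1) · log₁₀([out]/[in]), so log₁₀([out]/[in]) = -91.0 × 1 / 59.2 = -1.5372.
[out]/[in] = 10^(-1.5372) = 0.02903.
[out] = 0.02903 × 103 = 2.99 mM.

2.99 mM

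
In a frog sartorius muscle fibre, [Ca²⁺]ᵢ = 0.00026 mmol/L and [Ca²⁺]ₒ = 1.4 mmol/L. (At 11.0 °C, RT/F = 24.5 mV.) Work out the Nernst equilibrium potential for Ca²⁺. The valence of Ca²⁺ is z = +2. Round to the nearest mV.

105 mV

E = (24.5/z) · ln([Ca²⁺]_out/[Ca²⁺]_in) with z = +2.
= (24.5/2) · ln(1.4/0.00026) = 12.25 · ln(5385)
= 12.25 · (8.5913) = 105.24 mV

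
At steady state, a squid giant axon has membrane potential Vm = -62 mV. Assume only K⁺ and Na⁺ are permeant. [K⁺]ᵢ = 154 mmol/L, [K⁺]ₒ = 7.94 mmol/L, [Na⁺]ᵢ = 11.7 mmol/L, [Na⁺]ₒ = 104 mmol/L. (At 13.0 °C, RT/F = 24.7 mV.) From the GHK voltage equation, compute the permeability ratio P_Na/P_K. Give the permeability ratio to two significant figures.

Let α = P_Na/P_K. GHK: Vm = 24.7·ln[(Kₒ + α·Naₒ)/(Kᵢ + α·Naᵢ)].
e^(Vm/24.7) = e^(-62.0/24.7) = 0.081258
So 0.081258·(Kᵢ + α·Naᵢ) = Kₒ + α·Naₒ → α = (0.081258·154.0 − 7.94) / (104.0 − 0.081258·11.7)
α = (12.51 − 7.94) / (104.0 − 0.9507) = 4.574/103 = 0.04438

0.044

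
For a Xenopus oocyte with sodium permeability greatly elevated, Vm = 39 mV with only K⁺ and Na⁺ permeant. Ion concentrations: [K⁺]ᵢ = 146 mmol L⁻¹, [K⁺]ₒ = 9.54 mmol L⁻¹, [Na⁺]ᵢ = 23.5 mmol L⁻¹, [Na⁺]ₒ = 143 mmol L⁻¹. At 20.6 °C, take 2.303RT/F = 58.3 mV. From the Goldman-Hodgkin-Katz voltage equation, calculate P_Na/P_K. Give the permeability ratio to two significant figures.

20

Let α = P_Na/P_K. GHK: Vm = 58.3·log₁₀[(Kₒ + α·Naₒ)/(Kᵢ + α·Naᵢ)].
10^(Vm/58.3) = 10^(39.0/58.3) = 4.6661
So 4.6661·(Kᵢ + α·Naᵢ) = Kₒ + α·Naₒ → α = (4.6661·146.0 − 9.54) / (143.0 − 4.6661·23.5)
α = (681.3 − 9.54) / (143.0 − 109.7) = 671.7/33.35 = 20.14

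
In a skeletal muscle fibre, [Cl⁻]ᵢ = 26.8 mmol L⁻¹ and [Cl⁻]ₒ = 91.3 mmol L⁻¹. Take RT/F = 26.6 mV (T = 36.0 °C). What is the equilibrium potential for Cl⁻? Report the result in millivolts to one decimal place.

E = (26.6/z) · ln([Cl⁻]_out/[Cl⁻]_in) with z = -1.
For an anion, dividing by z = -1 reverses the sign.
= (26.6/-1) · ln(91.3/26.8) = -26.60 · ln(3.407)
= -26.60 · (1.2257) = -32.60 mV

-32.6 mV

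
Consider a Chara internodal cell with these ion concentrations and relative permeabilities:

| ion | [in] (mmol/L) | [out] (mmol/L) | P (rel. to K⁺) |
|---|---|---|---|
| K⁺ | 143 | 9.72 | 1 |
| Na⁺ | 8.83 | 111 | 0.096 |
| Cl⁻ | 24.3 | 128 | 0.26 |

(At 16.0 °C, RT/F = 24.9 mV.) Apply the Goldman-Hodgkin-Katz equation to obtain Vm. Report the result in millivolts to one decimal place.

-47.1 mV

Vm = 24.9 · ln[(Σ P·[cation]ₒ + Σ P·[anion]ᵢ) / (Σ P·[cation]ᵢ + Σ P·[anion]ₒ)]
Numerator = 1×9.72 + 0.096×111 + 0.26×24.3 = 26.69
Denominator = 1×143 + 0.096×8.83 + 0.26×128 = 177.1
Vm = 24.9 · ln(0.1507) = 24.9 × (-1.8924) = -47.12 mV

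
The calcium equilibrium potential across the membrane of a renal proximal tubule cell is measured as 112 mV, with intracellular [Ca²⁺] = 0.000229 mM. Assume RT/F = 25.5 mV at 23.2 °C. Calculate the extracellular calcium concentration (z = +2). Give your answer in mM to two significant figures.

1.5 mM

Nernst: E = (25.5/2) · ln([out]/[in]), so ln([out]/[in]) = 112.0 × 2 / 25.5 = 8.7843.
[out]/[in] = e^(8.7843) = 6531.
[out] = 6531 × 0.000229 = 1.496 mM.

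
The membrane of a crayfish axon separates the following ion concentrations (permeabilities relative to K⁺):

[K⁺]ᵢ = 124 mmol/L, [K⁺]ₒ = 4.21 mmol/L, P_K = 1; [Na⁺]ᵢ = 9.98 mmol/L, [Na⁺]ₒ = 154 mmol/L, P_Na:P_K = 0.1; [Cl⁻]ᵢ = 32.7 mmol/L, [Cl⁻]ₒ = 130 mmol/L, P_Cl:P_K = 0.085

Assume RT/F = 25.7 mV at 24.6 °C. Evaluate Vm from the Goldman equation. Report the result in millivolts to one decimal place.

Vm = 25.7 · ln[(Σ P·[cation]ₒ + Σ P·[anion]ᵢ) / (Σ P·[cation]ᵢ + Σ P·[anion]ₒ)]
Numerator = 1×4.21 + 0.1×154 + 0.085×32.7 = 22.39
Denominator = 1×124 + 0.1×9.98 + 0.085×130 = 136
Vm = 25.7 · ln(0.16457) = 25.7 × (-1.8044) = -46.37 mV

-46.4 mV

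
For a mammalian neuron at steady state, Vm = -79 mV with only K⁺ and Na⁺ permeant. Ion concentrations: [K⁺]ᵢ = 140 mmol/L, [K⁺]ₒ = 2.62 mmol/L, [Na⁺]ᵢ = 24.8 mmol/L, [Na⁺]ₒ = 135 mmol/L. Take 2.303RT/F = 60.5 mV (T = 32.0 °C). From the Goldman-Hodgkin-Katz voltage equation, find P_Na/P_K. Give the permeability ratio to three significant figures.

Let α = P_Na/P_K. GHK: Vm = 60.5·log₁₀[(Kₒ + α·Naₒ)/(Kᵢ + α·Naᵢ)].
10^(Vm/60.5) = 10^(-79.0/60.5) = 0.049456
So 0.049456·(Kᵢ + α·Naᵢ) = Kₒ + α·Naₒ → α = (0.049456·140.0 − 2.62) / (135.0 − 0.049456·24.8)
α = (6.924 − 2.62) / (135.0 − 1.226) = 4.304/133.8 = 0.03217

0.0322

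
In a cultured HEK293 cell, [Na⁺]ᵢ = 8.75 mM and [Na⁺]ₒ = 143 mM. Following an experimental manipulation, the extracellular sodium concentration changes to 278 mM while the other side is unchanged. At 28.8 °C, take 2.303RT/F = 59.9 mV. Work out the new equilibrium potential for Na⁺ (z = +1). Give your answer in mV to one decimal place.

After the shift: [Na⁺]_out = 278, [Na⁺]_in = 8.75 mM.
E_new = (59.9/1)·log₁₀(278/8.75) = 59.90 · (1.5020) = 89.97 mV

90.0 mV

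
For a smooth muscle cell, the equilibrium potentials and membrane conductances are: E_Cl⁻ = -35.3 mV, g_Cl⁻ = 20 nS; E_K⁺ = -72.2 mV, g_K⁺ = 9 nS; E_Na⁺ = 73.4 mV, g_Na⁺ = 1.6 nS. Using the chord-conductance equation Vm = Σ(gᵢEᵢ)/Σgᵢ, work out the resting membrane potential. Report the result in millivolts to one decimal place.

-40.5 mV

Σ gᵢEᵢ = 20·(-35.3) + 9·(-72.2) + 1.6·(73.4) = -1238.36
Σ gᵢ = 20 + 9 + 1.6 = 30.6
Vm = -1238.36 / 30.6 = -40.47 mV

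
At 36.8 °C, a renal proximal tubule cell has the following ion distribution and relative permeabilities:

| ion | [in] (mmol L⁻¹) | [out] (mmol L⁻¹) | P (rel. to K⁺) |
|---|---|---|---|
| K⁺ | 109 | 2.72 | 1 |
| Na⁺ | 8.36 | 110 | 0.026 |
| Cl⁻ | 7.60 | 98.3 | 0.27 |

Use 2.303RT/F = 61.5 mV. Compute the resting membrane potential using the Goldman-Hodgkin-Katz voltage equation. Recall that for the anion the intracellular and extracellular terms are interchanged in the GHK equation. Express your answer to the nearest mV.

-77 mV

Vm = 61.5 · log₁₀[(Σ P·[cation]ₒ + Σ P·[anion]ᵢ) / (Σ P·[cation]ᵢ + Σ P·[anion]ₒ)]
Numerator = 1×2.72 + 0.026×110 + 0.27×7.60 = 7.632
Denominator = 1×109 + 0.026×8.36 + 0.27×98.3 = 135.8
Vm = 61.5 · log₁₀(0.056218) = 61.5 × (-1.2501) = -76.88 mV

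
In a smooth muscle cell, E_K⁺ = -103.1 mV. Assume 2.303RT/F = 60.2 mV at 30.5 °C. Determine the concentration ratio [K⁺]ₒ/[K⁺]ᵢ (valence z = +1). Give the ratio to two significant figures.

0.019

log₁₀([out]/[in]) = E·z/(60.2) = -103.1 × 1 / 60.2 = -1.7126
[out]/[in] = 10^(-1.7126) = 0.01938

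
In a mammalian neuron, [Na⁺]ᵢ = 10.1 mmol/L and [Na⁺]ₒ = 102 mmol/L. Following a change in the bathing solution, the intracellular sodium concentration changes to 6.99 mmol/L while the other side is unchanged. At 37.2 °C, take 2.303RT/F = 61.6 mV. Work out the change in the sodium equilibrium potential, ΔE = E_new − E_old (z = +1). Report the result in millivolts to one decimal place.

9.8 mV

E_old = (61.6/1)·log₁₀(102/10.1) = 61.86 mV
E_new = (61.6/1)·log₁₀(102/6.99) = 71.71 mV
ΔE = 71.71 − (61.86) = 9.85 mV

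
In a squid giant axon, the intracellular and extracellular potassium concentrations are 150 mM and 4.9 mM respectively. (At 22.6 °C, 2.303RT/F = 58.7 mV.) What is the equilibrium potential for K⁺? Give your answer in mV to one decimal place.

-87.2 mV

E = (58.7/z) · log₁₀([K⁺]_out/[K⁺]_in) with z = +1.
= (58.7/1) · log₁₀(4.9/150) = 58.70 · log₁₀(0.03267)
= 58.70 · (-1.4859) = -87.22 mV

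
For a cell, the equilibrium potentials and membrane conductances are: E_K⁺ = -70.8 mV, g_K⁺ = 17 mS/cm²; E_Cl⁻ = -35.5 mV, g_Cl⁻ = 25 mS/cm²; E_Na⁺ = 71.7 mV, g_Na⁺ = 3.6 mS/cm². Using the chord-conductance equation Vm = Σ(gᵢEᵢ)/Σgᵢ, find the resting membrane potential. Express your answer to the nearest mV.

Σ gᵢEᵢ = 17·(-70.8) + 25·(-35.5) + 3.6·(71.7) = -1832.98
Σ gᵢ = 17 + 25 + 3.6 = 45.6
Vm = -1832.98 / 45.6 = -40.20 mV

-40 mV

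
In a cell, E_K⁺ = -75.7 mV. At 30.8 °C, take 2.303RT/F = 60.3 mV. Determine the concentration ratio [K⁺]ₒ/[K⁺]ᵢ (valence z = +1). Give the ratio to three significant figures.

log₁₀([out]/[in]) = E·z/(60.3) = -75.7 × 1 / 60.3 = -1.2554
[out]/[in] = 10^(-1.2554) = 0.05554

0.0555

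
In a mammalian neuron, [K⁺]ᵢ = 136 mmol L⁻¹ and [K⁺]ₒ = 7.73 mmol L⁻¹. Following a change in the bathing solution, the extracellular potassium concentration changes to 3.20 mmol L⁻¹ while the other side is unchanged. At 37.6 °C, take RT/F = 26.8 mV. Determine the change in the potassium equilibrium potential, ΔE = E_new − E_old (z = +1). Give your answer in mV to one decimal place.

E_old = (26.8/1)·ln(7.73/136) = -76.85 mV
E_new = (26.8/1)·ln(3.20/136) = -100.49 mV
ΔE = -100.49 − (-76.85) = -23.64 mV

-23.6 mV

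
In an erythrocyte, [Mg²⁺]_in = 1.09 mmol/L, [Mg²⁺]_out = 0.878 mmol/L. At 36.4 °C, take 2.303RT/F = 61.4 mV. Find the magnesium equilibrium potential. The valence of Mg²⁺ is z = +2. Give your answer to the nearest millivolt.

-3 mV

E = (61.4/z) · log₁₀([Mg²⁺]_out/[Mg²⁺]_in) with z = +2.
= (61.4/2) · log₁₀(0.878/1.09) = 30.70 · log₁₀(0.8055)
= 30.70 · (-0.0939) = -2.88 mV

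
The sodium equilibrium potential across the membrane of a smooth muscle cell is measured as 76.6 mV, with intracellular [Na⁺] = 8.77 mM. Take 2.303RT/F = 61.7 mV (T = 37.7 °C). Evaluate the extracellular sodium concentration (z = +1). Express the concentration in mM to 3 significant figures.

153 mM

Nernst: E = (61.7/1) · log₁₀([out]/[in]), so log₁₀([out]/[in]) = 76.6 × 1 / 61.7 = 1.2415.
[out]/[in] = 10^(1.2415) = 17.44.
[out] = 17.44 × 8.77 = 152.9 mM.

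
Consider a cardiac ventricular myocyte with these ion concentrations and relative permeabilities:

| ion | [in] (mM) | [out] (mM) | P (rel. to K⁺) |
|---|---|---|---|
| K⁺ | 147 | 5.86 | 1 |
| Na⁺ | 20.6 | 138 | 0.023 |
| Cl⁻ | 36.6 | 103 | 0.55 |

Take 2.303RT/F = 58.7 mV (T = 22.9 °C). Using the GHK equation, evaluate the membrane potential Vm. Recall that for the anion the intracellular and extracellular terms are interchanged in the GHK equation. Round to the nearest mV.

-50 mV

Vm = 58.7 · log₁₀[(Σ P·[cation]ₒ + Σ P·[anion]ᵢ) / (Σ P·[cation]ᵢ + Σ P·[anion]ₒ)]
Numerator = 1×5.86 + 0.023×138 + 0.55×36.6 = 29.16
Denominator = 1×147 + 0.023×20.6 + 0.55×103 = 204.1
Vm = 58.7 · log₁₀(0.14287) = 58.7 × (-0.8450) = -49.60 mV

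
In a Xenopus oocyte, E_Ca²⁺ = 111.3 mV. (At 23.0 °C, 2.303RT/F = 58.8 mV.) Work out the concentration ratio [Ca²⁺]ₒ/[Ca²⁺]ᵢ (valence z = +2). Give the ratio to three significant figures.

log₁₀([out]/[in]) = E·z/(58.8) = 111.3 × 2 / 58.8 = 3.7857
[out]/[in] = 10^(3.7857) = 6105

6110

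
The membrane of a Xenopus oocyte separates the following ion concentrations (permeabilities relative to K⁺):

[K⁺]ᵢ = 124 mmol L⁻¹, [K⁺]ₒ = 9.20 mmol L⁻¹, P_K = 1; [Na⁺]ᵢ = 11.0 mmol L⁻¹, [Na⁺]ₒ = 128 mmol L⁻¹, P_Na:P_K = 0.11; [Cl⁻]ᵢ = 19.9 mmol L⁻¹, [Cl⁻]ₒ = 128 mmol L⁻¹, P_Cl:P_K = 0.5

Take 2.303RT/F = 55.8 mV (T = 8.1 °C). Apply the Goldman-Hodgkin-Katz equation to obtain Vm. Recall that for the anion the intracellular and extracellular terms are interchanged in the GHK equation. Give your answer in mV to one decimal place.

-42.2 mV

Vm = 55.8 · log₁₀[(Σ P·[cation]ₒ + Σ P·[anion]ᵢ) / (Σ P·[cation]ᵢ + Σ P·[anion]ₒ)]
Numerator = 1×9.20 + 0.11×128 + 0.5×19.9 = 33.23
Denominator = 1×124 + 0.11×11.0 + 0.5×128 = 189.2
Vm = 55.8 · log₁₀(0.17562) = 55.8 × (-0.7554) = -42.15 mV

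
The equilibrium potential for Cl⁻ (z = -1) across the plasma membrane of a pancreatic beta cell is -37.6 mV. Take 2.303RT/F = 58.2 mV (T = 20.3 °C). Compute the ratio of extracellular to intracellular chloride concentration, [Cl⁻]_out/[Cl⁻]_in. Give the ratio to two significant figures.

4.4

log₁₀([out]/[in]) = E·z/(58.2) = -37.6 × -1 / 58.2 = 0.6460
[out]/[in] = 10^(0.6460) = 4.426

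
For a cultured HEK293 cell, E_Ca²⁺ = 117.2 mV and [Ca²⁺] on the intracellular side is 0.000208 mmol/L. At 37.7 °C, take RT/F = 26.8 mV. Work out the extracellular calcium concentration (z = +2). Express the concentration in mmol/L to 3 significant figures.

1.31 mmol/L

Nernst: E = (26.8/2) · ln([out]/[in]), so ln([out]/[in]) = 117.2 × 2 / 26.8 = 8.7463.
[out]/[in] = e^(8.7463) = 6287.
[out] = 6287 × 0.000208 = 1.308 mmol/L.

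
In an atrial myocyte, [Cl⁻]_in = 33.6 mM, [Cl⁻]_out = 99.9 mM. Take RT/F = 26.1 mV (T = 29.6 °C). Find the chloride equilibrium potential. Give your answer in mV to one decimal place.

-28.4 mV

E = (26.1/z) · ln([Cl⁻]_out/[Cl⁻]_in) with z = -1.
For an anion, dividing by z = -1 reverses the sign.
= (26.1/-1) · ln(99.9/33.6) = -26.10 · ln(2.973)
= -26.10 · (1.0896) = -28.44 mV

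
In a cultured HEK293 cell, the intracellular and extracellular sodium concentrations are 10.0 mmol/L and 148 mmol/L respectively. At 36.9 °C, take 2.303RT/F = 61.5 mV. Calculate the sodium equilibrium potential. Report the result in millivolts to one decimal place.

72.0 mV

E = (61.5/z) · log₁₀([Na⁺]_out/[Na⁺]_in) with z = +1.
= (61.5/1) · log₁₀(148/10.0) = 61.50 · log₁₀(14.8)
= 61.50 · (1.1703) = 71.97 mV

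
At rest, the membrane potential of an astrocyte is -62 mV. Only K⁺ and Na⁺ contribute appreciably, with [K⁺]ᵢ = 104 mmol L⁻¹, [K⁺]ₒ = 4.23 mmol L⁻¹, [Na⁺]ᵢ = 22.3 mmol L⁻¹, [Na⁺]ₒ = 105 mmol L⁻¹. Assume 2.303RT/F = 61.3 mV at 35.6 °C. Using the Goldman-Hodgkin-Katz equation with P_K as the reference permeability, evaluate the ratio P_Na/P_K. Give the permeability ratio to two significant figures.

0.057

Let α = P_Na/P_K. GHK: Vm = 61.3·log₁₀[(Kₒ + α·Naₒ)/(Kᵢ + α·Naᵢ)].
10^(Vm/61.3) = 10^(-62.0/61.3) = 0.097405
So 0.097405·(Kᵢ + α·Naᵢ) = Kₒ + α·Naₒ → α = (0.097405·104.0 − 4.23) / (105.0 − 0.097405·22.3)
α = (10.13 − 4.23) / (105.0 − 2.172) = 5.9/102.8 = 0.05738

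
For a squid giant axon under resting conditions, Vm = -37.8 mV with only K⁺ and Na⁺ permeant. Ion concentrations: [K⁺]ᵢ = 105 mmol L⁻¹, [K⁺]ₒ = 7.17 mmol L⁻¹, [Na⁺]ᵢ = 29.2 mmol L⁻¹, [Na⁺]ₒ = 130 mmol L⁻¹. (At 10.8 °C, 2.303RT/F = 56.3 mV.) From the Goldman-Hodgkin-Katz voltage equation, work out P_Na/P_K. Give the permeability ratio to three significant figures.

0.123

Let α = P_Na/P_K. GHK: Vm = 56.3·log₁₀[(Kₒ + α·Naₒ)/(Kᵢ + α·Naᵢ)].
10^(Vm/56.3) = 10^(-37.8/56.3) = 0.21311
So 0.21311·(Kᵢ + α·Naᵢ) = Kₒ + α·Naₒ → α = (0.21311·105.0 − 7.17) / (130.0 − 0.21311·29.2)
α = (22.38 − 7.17) / (130.0 − 6.223) = 15.21/123.8 = 0.1229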